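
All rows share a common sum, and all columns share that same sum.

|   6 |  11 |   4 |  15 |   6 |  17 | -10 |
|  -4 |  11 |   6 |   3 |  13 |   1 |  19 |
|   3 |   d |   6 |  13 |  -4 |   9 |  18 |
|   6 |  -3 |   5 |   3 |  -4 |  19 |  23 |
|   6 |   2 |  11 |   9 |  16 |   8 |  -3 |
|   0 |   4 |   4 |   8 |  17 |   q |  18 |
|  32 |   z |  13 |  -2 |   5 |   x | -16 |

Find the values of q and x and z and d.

Rows 1 and 2 both sum to 49, so that's the common total.
Row 6: 0 + 4 + 4 + 8 + 17 + 18 = 51, so its missing entry is 49 − 51 = -2.
Row 3: 3 + 6 + 13 − 4 + 9 + 18 = 45, so its missing entry is 49 − 45 = 4.
Column 2: 11 + 11 + 4 − 3 + 2 + 4 = 29, so its missing entry is 49 − 29 = 20.
Row 7: 32 + 20 + 13 − 2 + 5 − 16 = 52, so its missing entry is 49 − 52 = -3.

q = -2, x = -3, z = 20, d = 4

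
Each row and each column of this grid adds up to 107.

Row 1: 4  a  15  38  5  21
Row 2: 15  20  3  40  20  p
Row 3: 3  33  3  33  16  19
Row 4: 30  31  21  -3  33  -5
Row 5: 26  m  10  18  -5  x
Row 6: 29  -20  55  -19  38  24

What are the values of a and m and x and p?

a = 24, m = 19, x = 39, p = 9

The known cells in row 1 total 83, leaving 107 − 83 = 24 for the blank.
The known cells in column 2 total 88, leaving 107 − 88 = 19 for the blank.
The known cells in row 5 total 68, leaving 107 − 68 = 39 for the blank.
The known cells in row 2 total 98, leaving 107 − 98 = 9 for the blank.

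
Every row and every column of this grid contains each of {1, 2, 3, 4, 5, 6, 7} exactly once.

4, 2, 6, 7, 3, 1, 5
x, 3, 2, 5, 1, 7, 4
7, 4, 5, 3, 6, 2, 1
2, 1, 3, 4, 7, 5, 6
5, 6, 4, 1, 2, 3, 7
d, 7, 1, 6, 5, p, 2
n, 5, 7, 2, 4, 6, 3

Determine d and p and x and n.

d = 3, p = 4, x = 6, n = 1

For row 2, column 1: row 2 already has {1, 2, 3, 4, 5, 7}; that leaves 6.
At (row 6, col 6): column 6 already has {1, 2, 3, 5, 6, 7}, so the value is 4.
For row 6, column 1: row 6 already has {1, 2, 4, 5, 6, 7}; that leaves 3.
For row 7, column 1: row 7 already has {2, 3, 4, 5, 6, 7}; that leaves 1.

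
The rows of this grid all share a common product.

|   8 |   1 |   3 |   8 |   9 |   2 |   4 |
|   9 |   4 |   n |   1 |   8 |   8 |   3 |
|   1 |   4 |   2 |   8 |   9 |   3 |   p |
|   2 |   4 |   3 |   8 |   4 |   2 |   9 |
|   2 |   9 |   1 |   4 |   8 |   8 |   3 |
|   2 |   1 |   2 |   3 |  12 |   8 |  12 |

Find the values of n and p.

Rows 1 and 4 each multiply to 13824, so every row has product 13824.
Row 2: 9×4×1×8×8×3 = 6912, so the missing entry is 13824 ÷ 6912 = 2.
Row 3: 1×4×2×8×9×3 = 1728, so the missing entry is 13824 ÷ 1728 = 8.

n = 2, p = 8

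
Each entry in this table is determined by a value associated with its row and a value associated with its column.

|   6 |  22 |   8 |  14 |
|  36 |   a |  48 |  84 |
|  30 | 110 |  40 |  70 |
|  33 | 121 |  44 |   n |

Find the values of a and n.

a = 132, n = 77

Each row is a constant multiple of every other row — this is a multiplication table with the headers hidden.
Row 2 is 48/8 = 6/1 times row 1, so its entry in column 2 is 22 × 6/1 = 132.
Row 4 is 44/8 = 11/2 times row 1, so its entry in column 4 is 14 × 11/2 = 77.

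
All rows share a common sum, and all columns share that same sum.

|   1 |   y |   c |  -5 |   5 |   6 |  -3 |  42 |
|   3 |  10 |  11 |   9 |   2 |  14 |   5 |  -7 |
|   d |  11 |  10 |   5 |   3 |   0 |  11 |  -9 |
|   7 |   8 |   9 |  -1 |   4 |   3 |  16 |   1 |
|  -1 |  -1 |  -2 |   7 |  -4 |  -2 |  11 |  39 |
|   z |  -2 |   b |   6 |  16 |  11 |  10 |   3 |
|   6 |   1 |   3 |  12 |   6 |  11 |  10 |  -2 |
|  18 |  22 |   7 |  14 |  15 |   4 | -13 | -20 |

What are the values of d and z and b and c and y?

Rows 2 and 4 both sum to 47, so that's the common total.
Column 2 has 10 + 11 + 8 − 1 − 2 + 1 + 22 = 49; the blank must be 47 − 49 = -2.
Row 3 has 11 + 10 + 5 + 3 + 0 + 11 − 9 = 31; the blank must be 47 − 31 = 16.
Row 1 has 1 − 2 − 5 + 5 + 6 − 3 + 42 = 44; the blank must be 47 − 44 = 3.
Column 1 has 1 + 3 + 16 + 7 − 1 + 6 + 18 = 50; the blank must be 47 − 50 = -3.
Row 6 has -3 − 2 + 6 + 16 + 11 + 10 + 3 = 41; the blank must be 47 − 41 = 6.

d = 16, z = -3, b = 6, c = 3, y = -2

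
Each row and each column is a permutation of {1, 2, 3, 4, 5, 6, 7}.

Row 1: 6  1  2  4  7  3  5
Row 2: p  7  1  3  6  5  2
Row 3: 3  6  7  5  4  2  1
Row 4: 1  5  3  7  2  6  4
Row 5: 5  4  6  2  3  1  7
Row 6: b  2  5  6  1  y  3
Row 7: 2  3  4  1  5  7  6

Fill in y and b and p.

At (row 2, col 1): row 2 already has {1, 2, 3, 5, 6, 7}, so the value is 4.
At (row 6, col 6): column 6 already has {1, 2, 3, 5, 6, 7}, so the value is 4.
For row 6, column 1: row 6 already has {1, 2, 3, 4, 5, 6}; that leaves 7.

y = 4, b = 7, p = 4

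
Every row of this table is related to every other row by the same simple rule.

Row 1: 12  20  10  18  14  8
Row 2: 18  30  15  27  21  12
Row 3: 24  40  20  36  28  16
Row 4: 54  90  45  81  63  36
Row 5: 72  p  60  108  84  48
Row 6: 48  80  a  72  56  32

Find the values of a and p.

Each row is a constant multiple of every other row — this is a multiplication table with the headers hidden.
Row 6 is 56/14 = 4/1 times row 1, so its entry in column 3 is 10 × 4/1 = 40.
Row 5 is 84/14 = 6/1 times row 1, so its entry in column 2 is 20 × 6/1 = 120.

a = 40, p = 120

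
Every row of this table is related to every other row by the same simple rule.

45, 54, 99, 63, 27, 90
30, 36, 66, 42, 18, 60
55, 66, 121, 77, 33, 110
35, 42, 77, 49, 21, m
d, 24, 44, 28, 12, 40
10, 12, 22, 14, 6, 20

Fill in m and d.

Each row is a constant multiple of every other row — this is a multiplication table with the headers hidden.
Row 4 is 42/54 = 7/9 times row 1, so its entry in column 6 is 90 × 7/9 = 70.
Row 5 is 24/54 = 4/9 times row 1, so its entry in column 1 is 45 × 4/9 = 20.

m = 70, d = 20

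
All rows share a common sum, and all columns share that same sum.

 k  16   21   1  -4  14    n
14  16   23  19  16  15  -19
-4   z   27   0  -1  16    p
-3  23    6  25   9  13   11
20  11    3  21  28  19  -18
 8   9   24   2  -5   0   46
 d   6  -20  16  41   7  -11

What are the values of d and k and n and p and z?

Rows 2 and 4 both sum to 84, so that's the common total.
Column 2 has 16 + 16 + 23 + 11 + 9 + 6 = 81; the blank must be 84 − 81 = 3.
Row 3 has -4 + 3 + 27 + 0 − 1 + 16 = 41; the blank must be 84 − 41 = 43.
Column 7 has -19 + 43 + 11 − 18 + 46 − 11 = 52; the blank must be 84 − 52 = 32.
Row 1 has 16 + 21 + 1 − 4 + 14 + 32 = 80; the blank must be 84 − 80 = 4.
Row 7 has 6 − 20 + 16 + 41 + 7 − 11 = 39; the blank must be 84 − 39 = 45.

d = 45, k = 4, n = 32, p = 43, z = 3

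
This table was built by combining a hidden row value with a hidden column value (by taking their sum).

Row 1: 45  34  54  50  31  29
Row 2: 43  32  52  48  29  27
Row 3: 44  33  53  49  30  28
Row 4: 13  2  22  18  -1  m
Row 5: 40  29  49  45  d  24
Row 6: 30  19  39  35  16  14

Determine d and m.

The difference between any two rows is the same in every column — this is an addition table with the headers hidden.
Row 5 minus row 1 is 45 − 50 = -5, so its entry in column 5 is 31 + (-5) = 26.
Row 4 minus row 1 is 18 − 50 = -32, so its entry in column 6 is 29 + (-32) = -3.

d = 26, m = -3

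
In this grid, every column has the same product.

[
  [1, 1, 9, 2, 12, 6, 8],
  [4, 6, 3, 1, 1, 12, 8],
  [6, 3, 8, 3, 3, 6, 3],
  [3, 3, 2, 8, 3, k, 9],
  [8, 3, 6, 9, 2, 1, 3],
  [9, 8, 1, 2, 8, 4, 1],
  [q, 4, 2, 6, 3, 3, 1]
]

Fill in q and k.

Columns 2 and 7 each multiply to 5184, so every column has product 5184.
Column 1: 1×4×6×3×8×9 = 5184, so the missing entry is 5184 ÷ 5184 = 1.
Column 6: 6×12×6×1×4×3 = 5184, so the missing entry is 5184 ÷ 5184 = 1.

q = 1, k = 1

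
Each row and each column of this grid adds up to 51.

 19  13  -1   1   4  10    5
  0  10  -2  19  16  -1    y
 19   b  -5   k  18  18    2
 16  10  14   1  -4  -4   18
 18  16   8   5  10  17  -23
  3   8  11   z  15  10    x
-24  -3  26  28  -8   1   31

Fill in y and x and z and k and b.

Column 2 has 13 + 10 + 10 + 16 + 8 − 3 = 54; the blank must be 51 − 54 = -3.
Row 3 has 19 − 3 − 5 + 18 + 18 + 2 = 49; the blank must be 51 − 49 = 2.
Column 4 has 1 + 19 + 2 + 1 + 5 + 28 = 56; the blank must be 51 − 56 = -5.
Row 6 has 3 + 8 + 11 − 5 + 15 + 10 = 42; the blank must be 51 − 42 = 9.
Row 2 has 0 + 10 − 2 + 19 + 16 − 1 = 42; the blank must be 51 − 42 = 9.

y = 9, x = 9, z = -5, k = 2, b = -3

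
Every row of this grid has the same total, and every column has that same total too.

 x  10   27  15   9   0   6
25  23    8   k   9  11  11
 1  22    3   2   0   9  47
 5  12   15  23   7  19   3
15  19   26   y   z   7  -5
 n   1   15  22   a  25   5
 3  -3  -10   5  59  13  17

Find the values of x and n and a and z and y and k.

x = 17, n = 18, a = -2, z = 2, y = 20, k = -3

Rows 3 and 4 both sum to 84, so that's the common total.
The known cells in row 1 total 67, leaving 84 − 67 = 17 for the blank.
The known cells in column 1 total 66, leaving 84 − 66 = 18 for the blank.
The known cells in row 6 total 86, leaving 84 − 86 = -2 for the blank.
The known cells in column 5 total 82, leaving 84 − 82 = 2 for the blank.
The known cells in row 5 total 64, leaving 84 − 64 = 20 for the blank.
The known cells in row 2 total 87, leaving 84 − 87 = -3 for the blank.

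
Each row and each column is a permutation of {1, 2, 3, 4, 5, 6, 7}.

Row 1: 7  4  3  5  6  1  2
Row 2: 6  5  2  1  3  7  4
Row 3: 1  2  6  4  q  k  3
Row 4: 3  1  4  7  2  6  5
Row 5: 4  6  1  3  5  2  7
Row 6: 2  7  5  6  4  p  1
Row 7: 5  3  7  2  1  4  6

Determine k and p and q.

Cell (3,5): column 5 already has {1, 2, 3, 4, 5, 6} → 7.
For row 6, column 6: row 6 already has {1, 2, 4, 5, 6, 7}; that leaves 3.
Cell (3,6): row 3 already has {1, 2, 3, 4, 6, 7} → 5.

k = 5, p = 3, q = 7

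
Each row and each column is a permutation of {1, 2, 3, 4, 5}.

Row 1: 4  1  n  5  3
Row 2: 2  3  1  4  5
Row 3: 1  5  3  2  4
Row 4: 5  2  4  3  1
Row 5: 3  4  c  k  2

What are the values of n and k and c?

For row 1, column 3: row 1 already has {1, 3, 4, 5}; that leaves 2.
At (row 5, col 3): column 3 already has {1, 2, 3, 4}, so the value is 5.
For row 5, column 4: row 5 already has {2, 3, 4, 5}; that leaves 1.

n = 2, k = 1, c = 5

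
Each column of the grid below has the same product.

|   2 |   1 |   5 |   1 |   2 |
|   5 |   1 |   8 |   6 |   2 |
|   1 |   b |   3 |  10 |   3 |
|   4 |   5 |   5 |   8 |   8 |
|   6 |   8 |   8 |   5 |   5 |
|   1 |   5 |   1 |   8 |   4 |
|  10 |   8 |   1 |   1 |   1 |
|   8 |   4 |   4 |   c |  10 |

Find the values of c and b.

c = 1, b = 3

Columns 1 and 3 each multiply to 19200, so every column has product 19200.
Column 4: 1×6×10×8×5×8×1 = 19200, so the missing entry is 19200 ÷ 19200 = 1.
Column 2: 1×1×5×8×5×8×4 = 6400, so the missing entry is 19200 ÷ 6400 = 3.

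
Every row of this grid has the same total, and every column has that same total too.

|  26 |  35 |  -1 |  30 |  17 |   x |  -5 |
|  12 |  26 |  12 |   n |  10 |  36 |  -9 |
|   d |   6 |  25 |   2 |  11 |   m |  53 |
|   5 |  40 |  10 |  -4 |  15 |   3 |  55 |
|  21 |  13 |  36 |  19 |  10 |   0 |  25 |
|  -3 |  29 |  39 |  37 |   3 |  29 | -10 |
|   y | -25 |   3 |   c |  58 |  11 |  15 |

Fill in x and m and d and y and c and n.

x = 22, m = 23, d = 4, y = 59, c = 3, n = 37

Rows 4 and 5 both sum to 124, so that's the common total.
The known cells in row 1 total 102, leaving 124 − 102 = 22 for the blank.
The known cells in column 6 total 101, leaving 124 − 101 = 23 for the blank.
The known cells in row 3 total 120, leaving 124 − 120 = 4 for the blank.
The known cells in column 1 total 65, leaving 124 − 65 = 59 for the blank.
The known cells in row 7 total 121, leaving 124 − 121 = 3 for the blank.
The known cells in row 2 total 87, leaving 124 − 87 = 37 for the blank.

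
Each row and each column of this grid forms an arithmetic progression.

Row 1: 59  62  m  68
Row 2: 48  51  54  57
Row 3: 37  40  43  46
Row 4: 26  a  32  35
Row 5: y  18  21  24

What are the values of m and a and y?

m = 65, a = 29, y = 15

Along each row the entries change by 3 per step; down each column they change by -11.
Row 1: from 59 at column 1, stepping by 3 to column 3 gives 65.
Row 4: from 26 at column 1, stepping by 3 to column 2 gives 29.
Row 5: from 18 at column 2, stepping by 3 to column 1 gives 15.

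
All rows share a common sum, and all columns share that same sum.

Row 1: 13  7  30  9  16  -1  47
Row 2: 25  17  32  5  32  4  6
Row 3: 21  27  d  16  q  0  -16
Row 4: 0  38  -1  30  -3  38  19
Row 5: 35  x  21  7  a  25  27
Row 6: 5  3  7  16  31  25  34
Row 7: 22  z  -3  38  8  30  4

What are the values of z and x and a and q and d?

Rows 1 and 2 both sum to 121, so that's the common total.
Row 7 has 22 − 3 + 38 + 8 + 30 + 4 = 99; the blank must be 121 − 99 = 22.
Column 3 has 30 + 32 − 1 + 21 + 7 − 3 = 86; the blank must be 121 − 86 = 35.
Row 3 has 21 + 27 + 35 + 16 + 0 − 16 = 83; the blank must be 121 − 83 = 38.
Column 5 has 16 + 32 + 38 − 3 + 31 + 8 = 122; the blank must be 121 − 122 = -1.
Row 5 has 35 + 21 + 7 − 1 + 25 + 27 = 114; the blank must be 121 − 114 = 7.

z = 22, x = 7, a = -1, q = 38, d = 35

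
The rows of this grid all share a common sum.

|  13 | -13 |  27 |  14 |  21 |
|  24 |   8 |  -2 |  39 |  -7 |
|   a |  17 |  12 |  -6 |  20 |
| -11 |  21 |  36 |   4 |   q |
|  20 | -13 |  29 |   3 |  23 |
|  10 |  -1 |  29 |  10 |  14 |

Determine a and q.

a = 19, q = 12

Rows 1 and 2 both add up to 62, so every row sums to 62.
Row 3: 17 + 12 − 6 + 20 = 43, so the missing entry is 62 − 43 = 19.
Row 4: -11 + 21 + 36 + 4 = 50, so the missing entry is 62 − 50 = 12.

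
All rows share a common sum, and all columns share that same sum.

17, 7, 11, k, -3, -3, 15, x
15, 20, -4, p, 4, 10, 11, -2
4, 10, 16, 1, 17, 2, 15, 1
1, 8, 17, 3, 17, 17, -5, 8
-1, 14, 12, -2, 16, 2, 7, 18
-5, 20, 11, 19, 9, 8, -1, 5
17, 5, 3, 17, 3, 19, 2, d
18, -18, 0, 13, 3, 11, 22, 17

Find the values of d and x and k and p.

d = 0, x = 19, k = 3, p = 12

Rows 3 and 4 both sum to 66, so that's the common total.
The known cells in row 7 total 66, leaving 66 − 66 = 0 for the blank.
The known cells in column 8 total 47, leaving 66 − 47 = 19 for the blank.
The known cells in row 1 total 63, leaving 66 − 63 = 3 for the blank.
The known cells in row 2 total 54, leaving 66 − 54 = 12 for the blank.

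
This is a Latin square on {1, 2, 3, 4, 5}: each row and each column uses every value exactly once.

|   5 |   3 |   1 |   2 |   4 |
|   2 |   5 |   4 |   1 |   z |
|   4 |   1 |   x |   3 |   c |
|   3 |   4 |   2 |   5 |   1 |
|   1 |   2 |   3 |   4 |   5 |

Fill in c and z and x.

At (row 2, col 5): row 2 already has {1, 2, 4, 5}, so the value is 3.
For row 3, column 5: column 5 already has {1, 3, 4, 5}; that leaves 2.
For row 3, column 3: row 3 already has {1, 2, 3, 4}; that leaves 5.

c = 2, z = 3, x = 5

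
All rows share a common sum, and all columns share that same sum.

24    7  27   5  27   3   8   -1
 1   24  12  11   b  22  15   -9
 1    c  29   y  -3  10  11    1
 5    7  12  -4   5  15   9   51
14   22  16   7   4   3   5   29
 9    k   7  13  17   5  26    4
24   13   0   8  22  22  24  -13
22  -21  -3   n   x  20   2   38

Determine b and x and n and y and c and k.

b = 24, x = 4, n = 38, y = 22, c = 29, k = 19

Rows 1 and 4 both sum to 100, so that's the common total.
Row 6 has 9 + 7 + 13 + 17 + 5 + 26 + 4 = 81; the blank must be 100 − 81 = 19.
Column 2 has 7 + 24 + 7 + 22 + 19 + 13 − 21 = 71; the blank must be 100 − 71 = 29.
Row 2 has 1 + 24 + 12 + 11 + 22 + 15 − 9 = 76; the blank must be 100 − 76 = 24.
Column 5 has 27 + 24 − 3 + 5 + 4 + 17 + 22 = 96; the blank must be 100 − 96 = 4.
Row 8 has 22 − 21 − 3 + 4 + 20 + 2 + 38 = 62; the blank must be 100 − 62 = 38.
Row 3 has 1 + 29 + 29 − 3 + 10 + 11 + 1 = 78; the blank must be 100 − 78 = 22.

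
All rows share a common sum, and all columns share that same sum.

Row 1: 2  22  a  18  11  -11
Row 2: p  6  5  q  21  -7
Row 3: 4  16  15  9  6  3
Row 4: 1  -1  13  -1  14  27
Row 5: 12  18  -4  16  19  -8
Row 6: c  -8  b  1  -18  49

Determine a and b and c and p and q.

Rows 3 and 4 both sum to 53, so that's the common total.
The known cells in row 1 total 42, leaving 53 − 42 = 11 for the blank.
The known cells in column 4 total 43, leaving 53 − 43 = 10 for the blank.
The known cells in row 2 total 35, leaving 53 − 35 = 18 for the blank.
The known cells in column 1 total 37, leaving 53 − 37 = 16 for the blank.
The known cells in row 6 total 40, leaving 53 − 40 = 13 for the blank.

a = 11, b = 13, c = 16, p = 18, q = 10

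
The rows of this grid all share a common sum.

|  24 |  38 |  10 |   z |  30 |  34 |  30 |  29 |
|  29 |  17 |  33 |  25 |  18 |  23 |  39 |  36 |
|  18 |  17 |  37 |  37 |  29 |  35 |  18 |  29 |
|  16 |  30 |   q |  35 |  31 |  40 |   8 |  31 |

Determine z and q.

z = 25, q = 29

The complete rows each total 220.
Row 1 is missing 220 − 195 = 25 (since 24 + 38 + 10 + 30 + 34 + 30 + 29 = 195).
Row 4 is missing 220 − 191 = 29 (since 16 + 30 + 35 + 31 + 40 + 8 + 31 = 191).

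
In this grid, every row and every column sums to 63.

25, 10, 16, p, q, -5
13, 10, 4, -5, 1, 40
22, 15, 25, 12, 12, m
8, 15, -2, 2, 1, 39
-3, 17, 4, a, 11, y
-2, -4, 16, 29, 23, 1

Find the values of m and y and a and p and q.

m = -23, y = 11, a = 23, p = 2, q = 15

Column 5 has 1 + 12 + 1 + 11 + 23 = 48; the blank must be 63 − 48 = 15.
Row 1 has 25 + 10 + 16 + 15 − 5 = 61; the blank must be 63 − 61 = 2.
Column 4 has 2 − 5 + 12 + 2 + 29 = 40; the blank must be 63 − 40 = 23.
Row 5 has -3 + 17 + 4 + 23 + 11 = 52; the blank must be 63 − 52 = 11.
Row 3 has 22 + 15 + 25 + 12 + 12 = 86; the blank must be 63 − 86 = -23.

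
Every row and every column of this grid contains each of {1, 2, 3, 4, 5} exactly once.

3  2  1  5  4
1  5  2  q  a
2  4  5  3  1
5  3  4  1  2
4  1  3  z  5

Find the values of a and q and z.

For row 2, column 5: column 5 already has {1, 2, 4, 5}; that leaves 3.
For row 2, column 4: row 2 already has {1, 2, 3, 5}; that leaves 4.
Cell (5,4): row 5 already has {1, 3, 4, 5} → 2.

a = 3, q = 4, z = 2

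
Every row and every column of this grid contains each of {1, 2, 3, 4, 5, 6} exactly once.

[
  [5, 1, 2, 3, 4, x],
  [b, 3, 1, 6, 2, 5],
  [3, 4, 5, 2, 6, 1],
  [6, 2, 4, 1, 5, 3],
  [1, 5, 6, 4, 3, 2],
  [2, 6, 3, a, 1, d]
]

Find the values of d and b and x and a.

Cell (6,4): column 4 already has {1, 2, 3, 4, 6} → 5.
For row 2, column 1: row 2 already has {1, 2, 3, 5, 6}; that leaves 4.
Cell (6,6): row 6 already has {1, 2, 3, 5, 6} → 4.
For row 1, column 6: row 1 already has {1, 2, 3, 4, 5}; that leaves 6.

d = 4, b = 4, x = 6, a = 5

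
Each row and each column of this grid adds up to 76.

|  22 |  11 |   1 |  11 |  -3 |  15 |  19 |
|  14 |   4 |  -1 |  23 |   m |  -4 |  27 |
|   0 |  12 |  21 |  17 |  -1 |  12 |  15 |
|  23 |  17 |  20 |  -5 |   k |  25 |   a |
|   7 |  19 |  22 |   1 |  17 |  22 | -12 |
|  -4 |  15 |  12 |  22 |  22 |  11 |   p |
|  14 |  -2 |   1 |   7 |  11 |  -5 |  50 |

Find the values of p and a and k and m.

p = -2, a = -21, k = 17, m = 13

The known cells in row 2 total 63, leaving 76 − 63 = 13 for the blank.
The known cells in row 6 total 78, leaving 76 − 78 = -2 for the blank.
The known cells in column 5 total 59, leaving 76 − 59 = 17 for the blank.
The known cells in row 4 total 97, leaving 76 − 97 = -21 for the blank.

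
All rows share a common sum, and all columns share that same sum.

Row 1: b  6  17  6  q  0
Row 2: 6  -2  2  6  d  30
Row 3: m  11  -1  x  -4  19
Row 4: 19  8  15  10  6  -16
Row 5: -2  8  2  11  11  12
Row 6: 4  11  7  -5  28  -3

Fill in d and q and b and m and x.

d = 0, q = 1, b = 12, m = 3, x = 14

Rows 4 and 5 both sum to 42, so that's the common total.
Row 2: 6 − 2 + 2 + 6 + 30 = 42, so its missing entry is 42 − 42 = 0.
Column 5: 0 − 4 + 6 + 11 + 28 = 41, so its missing entry is 42 − 41 = 1.
Row 1: 6 + 17 + 6 + 1 + 0 = 30, so its missing entry is 42 − 30 = 12.
Column 1: 12 + 6 + 19 − 2 + 4 = 39, so its missing entry is 42 − 39 = 3.
Row 3: 3 + 11 − 1 − 4 + 19 = 28, so its missing entry is 42 − 28 = 14.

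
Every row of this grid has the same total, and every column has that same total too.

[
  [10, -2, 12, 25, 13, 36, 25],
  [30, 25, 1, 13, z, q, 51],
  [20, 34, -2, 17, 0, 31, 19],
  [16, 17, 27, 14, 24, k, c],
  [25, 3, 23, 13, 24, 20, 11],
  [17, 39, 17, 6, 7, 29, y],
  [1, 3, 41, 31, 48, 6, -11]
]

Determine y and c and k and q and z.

Rows 1 and 3 both sum to 119, so that's the common total.
The known cells in column 5 total 116, leaving 119 − 116 = 3 for the blank.
The known cells in row 2 total 123, leaving 119 − 123 = -4 for the blank.
The known cells in row 6 total 115, leaving 119 − 115 = 4 for the blank.
The known cells in column 7 total 99, leaving 119 − 99 = 20 for the blank.
The known cells in row 4 total 118, leaving 119 − 118 = 1 for the blank.

y = 4, c = 20, k = 1, q = -4, z = 3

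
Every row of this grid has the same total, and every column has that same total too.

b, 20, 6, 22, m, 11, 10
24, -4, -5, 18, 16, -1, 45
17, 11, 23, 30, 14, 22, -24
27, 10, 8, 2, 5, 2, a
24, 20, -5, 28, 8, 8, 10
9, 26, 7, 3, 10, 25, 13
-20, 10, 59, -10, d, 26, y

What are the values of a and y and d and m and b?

a = 39, y = 0, d = 28, m = 12, b = 12

Rows 2 and 3 both sum to 93, so that's the common total.
The known cells in column 1 total 81, leaving 93 − 81 = 12 for the blank.
The known cells in row 1 total 81, leaving 93 − 81 = 12 for the blank.
The known cells in column 5 total 65, leaving 93 − 65 = 28 for the blank.
The known cells in row 4 total 54, leaving 93 − 54 = 39 for the blank.
The known cells in row 7 total 93, leaving 93 − 93 = 0 for the blank.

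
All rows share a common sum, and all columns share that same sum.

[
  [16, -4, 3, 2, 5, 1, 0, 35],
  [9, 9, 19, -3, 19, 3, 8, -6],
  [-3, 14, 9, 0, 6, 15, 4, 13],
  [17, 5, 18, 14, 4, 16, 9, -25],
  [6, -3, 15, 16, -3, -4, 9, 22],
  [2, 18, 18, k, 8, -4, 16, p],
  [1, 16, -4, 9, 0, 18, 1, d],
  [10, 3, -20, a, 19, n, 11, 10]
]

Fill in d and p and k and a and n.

d = 17, p = -8, k = 8, a = 12, n = 13

Rows 1 and 2 both sum to 58, so that's the common total.
Row 7 has 1 + 16 − 4 + 9 + 0 + 18 + 1 = 41; the blank must be 58 − 41 = 17.
Column 8 has 35 − 6 + 13 − 25 + 22 + 17 + 10 = 66; the blank must be 58 − 66 = -8.
Row 6 has 2 + 18 + 18 + 8 − 4 + 16 − 8 = 50; the blank must be 58 − 50 = 8.
Column 4 has 2 − 3 + 0 + 14 + 16 + 8 + 9 = 46; the blank must be 58 − 46 = 12.
Row 8 has 10 + 3 − 20 + 12 + 19 + 11 + 10 = 45; the blank must be 58 − 45 = 13.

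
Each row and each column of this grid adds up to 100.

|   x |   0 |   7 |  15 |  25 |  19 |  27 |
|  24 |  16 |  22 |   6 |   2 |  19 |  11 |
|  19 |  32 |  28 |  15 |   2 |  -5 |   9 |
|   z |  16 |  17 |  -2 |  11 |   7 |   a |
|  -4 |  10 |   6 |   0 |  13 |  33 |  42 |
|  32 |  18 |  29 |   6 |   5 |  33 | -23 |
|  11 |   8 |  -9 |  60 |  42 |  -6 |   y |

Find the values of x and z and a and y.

The known cells in row 7 total 106, leaving 100 − 106 = -6 for the blank.
The known cells in column 7 total 60, leaving 100 − 60 = 40 for the blank.
The known cells in row 4 total 89, leaving 100 − 89 = 11 for the blank.
The known cells in row 1 total 93, leaving 100 − 93 = 7 for the blank.

x = 7, z = 11, a = 40, y = -6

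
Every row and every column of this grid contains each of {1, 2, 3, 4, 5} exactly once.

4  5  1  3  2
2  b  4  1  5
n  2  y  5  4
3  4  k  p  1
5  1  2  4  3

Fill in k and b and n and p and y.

At (row 2, col 2): row 2 already has {1, 2, 4, 5}, so the value is 3.
For row 3, column 1: column 1 already has {2, 3, 4, 5}; that leaves 1.
For row 4, column 4: column 4 already has {1, 3, 4, 5}; that leaves 2.
At (row 3, col 3): row 3 already has {1, 2, 4, 5}, so the value is 3.
At (row 4, col 3): row 4 already has {1, 2, 3, 4}, so the value is 5.

k = 5, b = 3, n = 1, p = 2, y = 3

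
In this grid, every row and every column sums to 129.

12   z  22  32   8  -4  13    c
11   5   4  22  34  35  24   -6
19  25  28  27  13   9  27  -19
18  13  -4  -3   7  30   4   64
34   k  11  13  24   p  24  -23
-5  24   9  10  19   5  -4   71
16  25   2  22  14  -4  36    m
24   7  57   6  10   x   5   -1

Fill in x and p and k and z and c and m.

The known cells in row 7 total 111, leaving 129 − 111 = 18 for the blank.
The known cells in column 8 total 104, leaving 129 − 104 = 25 for the blank.
The known cells in row 1 total 108, leaving 129 − 108 = 21 for the blank.
The known cells in row 8 total 108, leaving 129 − 108 = 21 for the blank.
The known cells in column 6 total 92, leaving 129 − 92 = 37 for the blank.
The known cells in row 5 total 120, leaving 129 − 120 = 9 for the blank.

x = 21, p = 37, k = 9, z = 21, c = 25, m = 18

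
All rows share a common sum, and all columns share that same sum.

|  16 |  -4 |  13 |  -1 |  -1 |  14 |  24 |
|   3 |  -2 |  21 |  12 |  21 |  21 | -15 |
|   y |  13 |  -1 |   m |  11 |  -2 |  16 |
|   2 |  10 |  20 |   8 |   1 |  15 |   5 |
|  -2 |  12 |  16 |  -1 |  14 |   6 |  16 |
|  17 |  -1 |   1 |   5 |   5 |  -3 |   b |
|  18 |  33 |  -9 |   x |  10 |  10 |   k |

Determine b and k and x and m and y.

Rows 1 and 2 both sum to 61, so that's the common total.
Column 1 has 16 + 3 + 2 − 2 + 17 + 18 = 54; the blank must be 61 − 54 = 7.
Row 3 has 7 + 13 − 1 + 11 − 2 + 16 = 44; the blank must be 61 − 44 = 17.
Row 6 has 17 − 1 + 1 + 5 + 5 − 3 = 24; the blank must be 61 − 24 = 37.
Column 7 has 24 − 15 + 16 + 5 + 16 + 37 = 83; the blank must be 61 − 83 = -22.
Row 7 has 18 + 33 − 9 + 10 + 10 − 22 = 40; the blank must be 61 − 40 = 21.

b = 37, k = -22, x = 21, m = 17, y = 7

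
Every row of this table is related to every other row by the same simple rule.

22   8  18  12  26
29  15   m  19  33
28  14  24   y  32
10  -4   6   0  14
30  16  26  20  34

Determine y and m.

y = 18, m = 25

The difference between any two rows is the same in every column — this is an addition table with the headers hidden.
Row 3 minus row 1 is 32 − 26 = 6, so its entry in column 4 is 12 + 6 = 18.
Row 2 minus row 1 is 33 − 26 = 7, so its entry in column 3 is 18 + 7 = 25.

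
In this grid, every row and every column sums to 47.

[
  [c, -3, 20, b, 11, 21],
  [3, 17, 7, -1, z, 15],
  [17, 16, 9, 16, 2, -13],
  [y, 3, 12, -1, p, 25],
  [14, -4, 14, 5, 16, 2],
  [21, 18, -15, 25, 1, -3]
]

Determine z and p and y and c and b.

z = 6, p = 11, y = -3, c = -5, b = 3

Column 4 has -1 + 16 − 1 + 5 + 25 = 44; the blank must be 47 − 44 = 3.
Row 1 has -3 + 20 + 3 + 11 + 21 = 52; the blank must be 47 − 52 = -5.
Row 2 has 3 + 17 + 7 − 1 + 15 = 41; the blank must be 47 − 41 = 6.
Column 5 has 11 + 6 + 2 + 16 + 1 = 36; the blank must be 47 − 36 = 11.
Row 4 has 3 + 12 − 1 + 11 + 25 = 50; the blank must be 47 − 50 = -3.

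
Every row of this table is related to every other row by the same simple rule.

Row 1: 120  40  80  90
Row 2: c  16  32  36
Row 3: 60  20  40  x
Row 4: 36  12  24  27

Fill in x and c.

Each row is a constant multiple of every other row — this is a multiplication table with the headers hidden.
Row 3 is 20/40 = 1/2 times row 1, so its entry in column 4 is 90 × 1/2 = 45.
Row 2 is 16/40 = 2/5 times row 1, so its entry in column 1 is 120 × 2/5 = 48.

x = 45, c = 48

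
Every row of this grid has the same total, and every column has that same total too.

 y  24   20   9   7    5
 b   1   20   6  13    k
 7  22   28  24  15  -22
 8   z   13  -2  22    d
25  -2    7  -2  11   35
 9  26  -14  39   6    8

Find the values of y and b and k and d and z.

Rows 3 and 5 both sum to 74, so that's the common total.
The known cells in column 2 total 71, leaving 74 − 71 = 3 for the blank.
The known cells in row 1 total 65, leaving 74 − 65 = 9 for the blank.
The known cells in column 1 total 58, leaving 74 − 58 = 16 for the blank.
The known cells in row 2 total 56, leaving 74 − 56 = 18 for the blank.
The known cells in row 4 total 44, leaving 74 − 44 = 30 for the blank.

y = 9, b = 16, k = 18, d = 30, z = 3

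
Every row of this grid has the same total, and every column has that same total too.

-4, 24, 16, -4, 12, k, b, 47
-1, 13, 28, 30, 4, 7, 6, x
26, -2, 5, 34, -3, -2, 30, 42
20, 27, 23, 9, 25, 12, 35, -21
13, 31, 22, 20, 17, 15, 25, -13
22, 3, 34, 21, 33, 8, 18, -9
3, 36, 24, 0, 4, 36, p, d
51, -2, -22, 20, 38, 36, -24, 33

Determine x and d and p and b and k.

x = 43, d = 8, p = 19, b = 21, k = 18

Rows 3 and 4 both sum to 130, so that's the common total.
Row 2: -1 + 13 + 28 + 30 + 4 + 7 + 6 = 87, so its missing entry is 130 − 87 = 43.
Column 8: 47 + 43 + 42 − 21 − 13 − 9 + 33 = 122, so its missing entry is 130 − 122 = 8.
Column 6: 7 − 2 + 12 + 15 + 8 + 36 + 36 = 112, so its missing entry is 130 − 112 = 18.
Row 1: -4 + 24 + 16 − 4 + 12 + 18 + 47 = 109, so its missing entry is 130 − 109 = 21.
Row 7: 3 + 36 + 24 + 0 + 4 + 36 + 8 = 111, so its missing entry is 130 − 111 = 19.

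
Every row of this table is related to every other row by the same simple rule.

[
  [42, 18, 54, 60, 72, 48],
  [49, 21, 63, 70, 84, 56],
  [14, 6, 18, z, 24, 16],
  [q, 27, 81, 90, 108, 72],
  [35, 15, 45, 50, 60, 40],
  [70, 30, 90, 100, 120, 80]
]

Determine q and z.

q = 63, z = 20

Each row is a constant multiple of every other row — this is a multiplication table with the headers hidden.
Row 4 is 81/54 = 3/2 times row 1, so its entry in column 1 is 42 × 3/2 = 63.
Row 3 is 18/54 = 1/3 times row 1, so its entry in column 4 is 60 × 1/3 = 20.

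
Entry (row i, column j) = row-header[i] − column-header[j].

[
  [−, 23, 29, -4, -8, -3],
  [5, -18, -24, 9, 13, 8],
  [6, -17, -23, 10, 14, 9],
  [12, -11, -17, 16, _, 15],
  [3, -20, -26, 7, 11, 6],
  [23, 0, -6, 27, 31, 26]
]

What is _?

12 − (-8) = 20.

20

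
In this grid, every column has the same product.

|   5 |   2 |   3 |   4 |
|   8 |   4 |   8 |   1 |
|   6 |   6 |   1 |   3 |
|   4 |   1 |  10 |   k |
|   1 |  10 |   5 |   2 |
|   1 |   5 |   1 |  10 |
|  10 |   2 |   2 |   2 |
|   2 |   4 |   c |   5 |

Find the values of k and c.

k = 8, c = 8

Columns 1 and 2 each multiply to 19200, so every column has product 19200.
Column 4: 4×1×3×2×10×2×5 = 2400, so the missing entry is 19200 ÷ 2400 = 8.
Column 3: 3×8×1×10×5×1×2 = 2400, so the missing entry is 19200 ÷ 2400 = 8.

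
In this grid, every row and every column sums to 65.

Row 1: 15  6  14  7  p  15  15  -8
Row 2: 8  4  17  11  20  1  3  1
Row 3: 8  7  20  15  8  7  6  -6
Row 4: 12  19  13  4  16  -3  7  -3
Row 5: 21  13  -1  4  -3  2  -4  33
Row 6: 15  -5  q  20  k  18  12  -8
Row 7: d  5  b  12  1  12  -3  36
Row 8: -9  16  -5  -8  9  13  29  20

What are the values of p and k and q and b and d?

The known cells in row 1 total 64, leaving 65 − 64 = 1 for the blank.
The known cells in column 5 total 52, leaving 65 − 52 = 13 for the blank.
The known cells in column 1 total 70, leaving 65 − 70 = -5 for the blank.
The known cells in row 7 total 58, leaving 65 − 58 = 7 for the blank.
The known cells in row 6 total 65, leaving 65 − 65 = 0 for the blank.

p = 1, k = 13, q = 0, b = 7, d = -5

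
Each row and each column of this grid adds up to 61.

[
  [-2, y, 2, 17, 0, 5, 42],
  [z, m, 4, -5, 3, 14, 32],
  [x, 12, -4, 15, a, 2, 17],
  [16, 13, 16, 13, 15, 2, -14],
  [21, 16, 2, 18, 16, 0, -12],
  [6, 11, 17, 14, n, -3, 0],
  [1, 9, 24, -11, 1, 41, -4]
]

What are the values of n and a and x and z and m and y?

n = 16, a = 10, x = 9, z = 10, m = 3, y = -3

Row 1: -2 + 2 + 17 + 0 + 5 + 42 = 64, so its missing entry is 61 − 64 = -3.
Row 6: 6 + 11 + 17 + 14 − 3 + 0 = 45, so its missing entry is 61 − 45 = 16.
Column 5: 0 + 3 + 15 + 16 + 16 + 1 = 51, so its missing entry is 61 − 51 = 10.
Column 2: -3 + 12 + 13 + 16 + 11 + 9 = 58, so its missing entry is 61 − 58 = 3.
Row 3: 12 − 4 + 15 + 10 + 2 + 17 = 52, so its missing entry is 61 − 52 = 9.
Row 2: 3 + 4 − 5 + 3 + 14 + 32 = 51, so its missing entry is 61 − 51 = 10.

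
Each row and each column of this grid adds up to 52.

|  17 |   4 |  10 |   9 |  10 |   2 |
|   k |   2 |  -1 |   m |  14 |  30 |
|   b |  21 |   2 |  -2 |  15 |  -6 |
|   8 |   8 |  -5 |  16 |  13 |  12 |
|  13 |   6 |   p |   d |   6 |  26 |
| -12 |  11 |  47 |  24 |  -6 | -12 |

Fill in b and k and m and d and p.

b = 22, k = 4, m = 3, d = 2, p = -1

Row 3 has 21 + 2 − 2 + 15 − 6 = 30; the blank must be 52 − 30 = 22.
Column 3 has 10 − 1 + 2 − 5 + 47 = 53; the blank must be 52 − 53 = -1.
Row 5 has 13 + 6 − 1 + 6 + 26 = 50; the blank must be 52 − 50 = 2.
Column 1 has 17 + 22 + 8 + 13 − 12 = 48; the blank must be 52 − 48 = 4.
Row 2 has 4 + 2 − 1 + 14 + 30 = 49; the blank must be 52 − 49 = 3.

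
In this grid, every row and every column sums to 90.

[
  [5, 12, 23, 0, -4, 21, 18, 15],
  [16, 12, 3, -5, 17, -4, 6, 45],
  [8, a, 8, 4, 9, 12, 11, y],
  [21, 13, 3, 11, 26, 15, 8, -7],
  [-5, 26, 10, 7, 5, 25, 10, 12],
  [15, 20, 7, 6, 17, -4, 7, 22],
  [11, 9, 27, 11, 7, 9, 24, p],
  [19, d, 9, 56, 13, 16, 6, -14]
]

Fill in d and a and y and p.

d = -15, a = 13, y = 25, p = -8

Row 7 has 11 + 9 + 27 + 11 + 7 + 9 + 24 = 98; the blank must be 90 − 98 = -8.
Row 8 has 19 + 9 + 56 + 13 + 16 + 6 − 14 = 105; the blank must be 90 − 105 = -15.
Column 2 has 12 + 12 + 13 + 26 + 20 + 9 − 15 = 77; the blank must be 90 − 77 = 13.
Row 3 has 8 + 13 + 8 + 4 + 9 + 12 + 11 = 65; the blank must be 90 − 65 = 25.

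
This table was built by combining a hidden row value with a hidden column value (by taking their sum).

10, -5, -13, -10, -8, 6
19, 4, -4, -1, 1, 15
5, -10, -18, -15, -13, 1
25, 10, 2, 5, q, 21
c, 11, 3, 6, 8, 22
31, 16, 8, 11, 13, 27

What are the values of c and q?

c = 26, q = 7

The difference between any two rows is the same in every column — this is an addition table with the headers hidden.
Row 5 minus row 1 is 11 − (-5) = 16, so its entry in column 1 is 10 + 16 = 26.
Row 4 minus row 1 is 10 − (-5) = 15, so its entry in column 5 is -8 + 15 = 7.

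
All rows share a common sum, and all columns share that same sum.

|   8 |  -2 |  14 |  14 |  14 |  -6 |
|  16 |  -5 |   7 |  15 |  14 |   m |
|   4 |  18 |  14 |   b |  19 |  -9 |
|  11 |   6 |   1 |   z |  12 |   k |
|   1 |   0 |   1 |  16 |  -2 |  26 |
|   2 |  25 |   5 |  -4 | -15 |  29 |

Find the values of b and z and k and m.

Rows 1 and 5 both sum to 42, so that's the common total.
Row 3: 4 + 18 + 14 + 19 − 9 = 46, so its missing entry is 42 − 46 = -4.
Column 4: 14 + 15 − 4 + 16 − 4 = 37, so its missing entry is 42 − 37 = 5.
Row 4: 11 + 6 + 1 + 5 + 12 = 35, so its missing entry is 42 − 35 = 7.
Row 2: 16 − 5 + 7 + 15 + 14 = 47, so its missing entry is 42 − 47 = -5.

b = -4, z = 5, k = 7, m = -5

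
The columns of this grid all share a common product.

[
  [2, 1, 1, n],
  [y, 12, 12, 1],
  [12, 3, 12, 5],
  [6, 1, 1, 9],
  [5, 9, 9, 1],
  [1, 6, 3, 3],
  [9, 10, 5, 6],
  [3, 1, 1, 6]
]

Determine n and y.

n = 4, y = 1

Columns 2 and 3 each multiply to 19440, so every column has product 19440.
Column 4: 1×5×9×1×3×6×6 = 4860, so the missing entry is 19440 ÷ 4860 = 4.
Column 1: 2×12×6×5×1×9×3 = 19440, so the missing entry is 19440 ÷ 19440 = 1.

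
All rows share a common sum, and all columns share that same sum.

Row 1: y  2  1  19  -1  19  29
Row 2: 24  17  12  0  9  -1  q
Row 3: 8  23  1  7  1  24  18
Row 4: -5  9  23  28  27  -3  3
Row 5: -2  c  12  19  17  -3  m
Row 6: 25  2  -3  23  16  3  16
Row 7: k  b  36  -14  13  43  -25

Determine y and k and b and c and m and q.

y = 13, k = 19, b = 10, c = 19, m = 20, q = 21

Rows 3 and 4 both sum to 82, so that's the common total.
The known cells in row 1 total 69, leaving 82 − 69 = 13 for the blank.
The known cells in column 1 total 63, leaving 82 − 63 = 19 for the blank.
The known cells in row 7 total 72, leaving 82 − 72 = 10 for the blank.
The known cells in row 2 total 61, leaving 82 − 61 = 21 for the blank.
The known cells in column 7 total 62, leaving 82 − 62 = 20 for the blank.
The known cells in row 5 total 63, leaving 82 − 63 = 19 for the blank.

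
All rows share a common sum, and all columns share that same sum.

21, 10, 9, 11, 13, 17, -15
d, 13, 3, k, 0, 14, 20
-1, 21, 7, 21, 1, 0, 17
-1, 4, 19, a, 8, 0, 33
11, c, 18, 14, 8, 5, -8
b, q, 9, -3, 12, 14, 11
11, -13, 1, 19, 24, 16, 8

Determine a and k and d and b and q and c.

Rows 1 and 3 both sum to 66, so that's the common total.
Row 5: 11 + 18 + 14 + 8 + 5 − 8 = 48, so its missing entry is 66 − 48 = 18.
Column 2: 10 + 13 + 21 + 4 + 18 − 13 = 53, so its missing entry is 66 − 53 = 13.
Row 4: -1 + 4 + 19 + 8 + 0 + 33 = 63, so its missing entry is 66 − 63 = 3.
Row 6: 13 + 9 − 3 + 12 + 14 + 11 = 56, so its missing entry is 66 − 56 = 10.
Column 1: 21 − 1 − 1 + 11 + 10 + 11 = 51, so its missing entry is 66 − 51 = 15.
Row 2: 15 + 13 + 3 + 0 + 14 + 20 = 65, so its missing entry is 66 − 65 = 1.

a = 3, k = 1, d = 15, b = 10, q = 13, c = 18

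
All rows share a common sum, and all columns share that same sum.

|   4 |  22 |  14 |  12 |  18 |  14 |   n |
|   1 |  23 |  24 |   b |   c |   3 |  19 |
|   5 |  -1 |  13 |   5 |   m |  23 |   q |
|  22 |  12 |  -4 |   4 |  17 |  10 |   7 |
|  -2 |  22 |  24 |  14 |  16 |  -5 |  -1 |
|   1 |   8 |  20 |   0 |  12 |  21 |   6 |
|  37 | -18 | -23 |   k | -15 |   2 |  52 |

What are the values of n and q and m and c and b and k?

n = -16, q = 1, m = 22, c = -2, b = 0, k = 33

Rows 4 and 5 both sum to 68, so that's the common total.
The known cells in row 1 total 84, leaving 68 − 84 = -16 for the blank.
The known cells in column 7 total 67, leaving 68 − 67 = 1 for the blank.
The known cells in row 3 total 46, leaving 68 − 46 = 22 for the blank.
The known cells in column 5 total 70, leaving 68 − 70 = -2 for the blank.
The known cells in row 7 total 35, leaving 68 − 35 = 33 for the blank.
The known cells in row 2 total 68, leaving 68 − 68 = 0 for the blank.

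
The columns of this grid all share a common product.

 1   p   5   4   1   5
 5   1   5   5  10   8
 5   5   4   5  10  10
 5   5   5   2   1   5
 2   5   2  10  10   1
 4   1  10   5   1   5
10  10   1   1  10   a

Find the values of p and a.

Columns 1 and 3 each multiply to 10000, so every column has product 10000.
Column 2: 1×5×5×5×1×10 = 1250, so the missing entry is 10000 ÷ 1250 = 8.
Column 6: 5×8×10×5×1×5 = 10000, so the missing entry is 10000 ÷ 10000 = 1.

p = 8, a = 1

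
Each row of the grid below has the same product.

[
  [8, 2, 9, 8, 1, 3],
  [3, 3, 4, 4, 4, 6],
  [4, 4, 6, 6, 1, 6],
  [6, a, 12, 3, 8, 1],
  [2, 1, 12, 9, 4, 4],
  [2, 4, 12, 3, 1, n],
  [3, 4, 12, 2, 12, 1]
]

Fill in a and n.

Rows 2 and 7 each multiply to 3456, so every row has product 3456.
Row 4: 6×12×3×8×1 = 1728, so the missing entry is 3456 ÷ 1728 = 2.
Row 6: 2×4×12×3×1 = 288, so the missing entry is 3456 ÷ 288 = 12.

a = 2, n = 12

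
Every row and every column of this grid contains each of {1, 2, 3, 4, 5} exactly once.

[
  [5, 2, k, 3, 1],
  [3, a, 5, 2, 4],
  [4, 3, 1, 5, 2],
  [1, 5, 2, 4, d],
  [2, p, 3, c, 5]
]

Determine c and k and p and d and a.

At (row 4, col 5): row 4 already has {1, 2, 4, 5}, so the value is 3.
At (row 5, col 4): column 4 already has {2, 3, 4, 5}, so the value is 1.
For row 2, column 2: row 2 already has {2, 3, 4, 5}; that leaves 1.
For row 1, column 3: row 1 already has {1, 2, 3, 5}; that leaves 4.
At (row 5, col 2): row 5 already has {1, 2, 3, 5}, so the value is 4.

c = 1, k = 4, p = 4, d = 3, a = 1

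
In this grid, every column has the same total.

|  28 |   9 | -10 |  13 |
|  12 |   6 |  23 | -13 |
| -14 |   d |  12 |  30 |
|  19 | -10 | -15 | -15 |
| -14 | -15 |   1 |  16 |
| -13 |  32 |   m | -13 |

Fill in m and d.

Columns 1 and 4 both add up to 18, so every column sums to 18.
Column 3: -10 + 23 + 12 − 15 + 1 = 11, so the missing entry is 18 − 11 = 7.
Column 2: 9 + 6 − 10 − 15 + 32 = 22, so the missing entry is 18 − 22 = -4.

m = 7, d = -4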